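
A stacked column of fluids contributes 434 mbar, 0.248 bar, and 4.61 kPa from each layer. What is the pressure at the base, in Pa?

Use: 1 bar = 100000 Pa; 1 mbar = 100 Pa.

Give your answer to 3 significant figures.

434 mbar × 100 → 43400 Pa
0.248 bar × 100000 → 24800 Pa
4.61 kPa × 1000 → 4610 Pa
Sum: 43400 + 24800 + 4610 = 72810 Pa

7.28×10⁴ Pa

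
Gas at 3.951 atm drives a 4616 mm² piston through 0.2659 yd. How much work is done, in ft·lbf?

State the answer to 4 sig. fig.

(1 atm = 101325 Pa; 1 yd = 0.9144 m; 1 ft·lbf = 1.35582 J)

3.951 atm → 400335 Pa
4616 mm² → 0.004616 m²
F = P × A = 400335 × 0.004616 = 1847.95 N
0.2659 yd → 0.243139 m
W = F × d = 1847.95 × 0.243139 = 449.309 J
In ft·lbf: 449.309 / 1.35582 = 331.393 ft·lbf

331.4 ft·lbf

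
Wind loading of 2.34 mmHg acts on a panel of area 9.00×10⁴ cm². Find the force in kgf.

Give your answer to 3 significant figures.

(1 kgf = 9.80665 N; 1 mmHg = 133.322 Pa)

286 kgf

2.34 mmHg × 133.322 = 311.973 Pa
9.00×10⁴ cm² × 0.0001 = 9 m²
F = P × A = 311.973 Pa × 9 m² = 2807.76 N
2807.76 N ÷ (9.80665 N/kgf) = 286.312 kgf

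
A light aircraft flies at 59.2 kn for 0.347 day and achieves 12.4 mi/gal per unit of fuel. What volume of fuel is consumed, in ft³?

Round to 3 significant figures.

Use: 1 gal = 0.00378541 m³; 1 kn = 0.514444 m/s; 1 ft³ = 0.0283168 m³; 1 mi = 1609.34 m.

59.2 kn → 30.4551 m/s
0.347 day → 29980.8 s
d = v × t = 30.4551 × 29980.8 = 913068 m
12.4 mi/gal → 5.27177×10⁶ m/m³
V = d / (distance per unit fuel) = 913068 / 5.27177×10⁶ = 0.1732 m³
In ft³: 0.1732 / 0.0283168 = 6.11651 ft³

6.12 ft³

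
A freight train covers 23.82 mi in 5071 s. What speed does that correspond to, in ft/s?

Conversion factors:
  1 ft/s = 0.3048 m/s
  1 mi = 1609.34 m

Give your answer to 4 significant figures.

24.80 ft/s

23.82 mi × 1609.34 = 38334.5 m
v = d / t = 38334.5 m / 5071 s = 7.55955 m/s
7.55955 m/s ÷ (0.3048 m/s/ft/s) = 24.8017 ft/s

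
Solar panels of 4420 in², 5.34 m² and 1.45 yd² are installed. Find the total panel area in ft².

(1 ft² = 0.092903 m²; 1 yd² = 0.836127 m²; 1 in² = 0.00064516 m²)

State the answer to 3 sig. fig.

4420 in² × 0.00064516 → 2.85161 m²
5.34 m² (already m²)
1.45 yd² × 0.836127 → 1.21238 m²
Sum: 2.85161 + 5.34 + 1.21238 = 9.40399 m²
In ft²: 9.40399 / 0.092903 = 101.224 ft²

101 ft²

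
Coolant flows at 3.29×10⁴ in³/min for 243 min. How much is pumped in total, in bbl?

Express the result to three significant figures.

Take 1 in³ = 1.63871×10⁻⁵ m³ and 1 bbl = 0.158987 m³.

824 bbl

3.29×10⁴ in³/min → 0.00898559 m³/s
243 min → 14580 s
V = Q × t = 0.00898559 × 14580 = 131.01 m³
In bbl: 131.01 / 0.158987 = 824.03 bbl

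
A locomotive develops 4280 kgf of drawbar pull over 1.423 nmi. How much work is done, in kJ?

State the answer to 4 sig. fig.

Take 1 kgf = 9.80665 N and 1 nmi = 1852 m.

1.106×10⁵ kJ

4280 kgf × 9.80665 → 41972.5 N
1.423 nmi × 1852 → 2635.4 m
W = F × d = 41972.5 N × 2635.4 m = 1.10614×10⁸ J
1.10614×10⁸ J ÷ (1000 J/kJ) = 110614 kJ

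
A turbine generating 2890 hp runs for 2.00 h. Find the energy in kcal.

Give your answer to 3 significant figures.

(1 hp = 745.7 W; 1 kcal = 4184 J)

3.71×10⁶ kcal

2890 hp × 745.7 → 2.15507×10⁶ W
2.00 h × 3600 → 7200 s
E = P × t = 2.15507×10⁶ W × 7200 s = 1.55165×10¹⁰ J
1.55165×10¹⁰ J ÷ (4184 J/kcal) = 3.70853×10⁶ kcal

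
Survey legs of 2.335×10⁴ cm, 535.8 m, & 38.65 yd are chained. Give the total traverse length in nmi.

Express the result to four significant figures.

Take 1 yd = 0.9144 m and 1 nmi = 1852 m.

0.4345 nmi

2.335×10⁴ cm × 0.01 = 233.5 m
535.8 m (already m)
38.65 yd × 0.9144 = 35.3416 m
Sum: 233.5 + 535.8 + 35.3416 = 804.642 m
In nmi: 804.642 / 1852 = 0.434472 nmi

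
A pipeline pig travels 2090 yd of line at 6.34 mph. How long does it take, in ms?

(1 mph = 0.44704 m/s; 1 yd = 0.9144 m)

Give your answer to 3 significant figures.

2090 yd × 0.9144 = 1911.1 m
6.34 mph × 0.44704 = 2.83423 m/s
t = d / v = 1911.1 m / 2.83423 m/s = 674.292 s
674.292 s ÷ (0.001 s/ms) = 674292 ms

6.74×10⁵ ms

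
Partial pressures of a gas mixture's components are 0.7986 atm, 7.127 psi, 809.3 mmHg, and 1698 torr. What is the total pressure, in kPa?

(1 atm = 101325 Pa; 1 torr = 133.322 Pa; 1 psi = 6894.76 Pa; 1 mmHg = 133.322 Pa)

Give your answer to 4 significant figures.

464.3 kPa

0.7986 atm × 101325 = 80918.1 Pa
7.127 psi × 6894.76 = 49139 Pa
809.3 mmHg × 133.322 = 107897 Pa
1698 torr × 133.322 = 226381 Pa
Combined: 80918.1 + 49139 + 107897 + 226381 = 464335 Pa
In kPa: 464335 / 1000 = 464.335 kPa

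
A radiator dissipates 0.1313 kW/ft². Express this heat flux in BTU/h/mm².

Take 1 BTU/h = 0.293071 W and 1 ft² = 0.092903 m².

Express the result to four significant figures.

0.004822 BTU/h/mm²

0.1313 kW/ft² × 1000 W/kW ÷ 0.092903 m²/ft² = 1413.3 W/m²
1413.3 W/m² ÷ 0.293071 W/BTU/h × 10⁻⁶ m²/mm² = 0.00482238 BTU/h/mm²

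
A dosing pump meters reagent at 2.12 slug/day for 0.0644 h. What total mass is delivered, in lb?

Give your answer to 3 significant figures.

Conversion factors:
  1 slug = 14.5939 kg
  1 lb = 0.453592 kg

0.183 lb

2.12 slug/day → 3.58091×10⁻⁴ kg/s
0.0644 h → 231.84 s
m = ṁ × t = 3.58091×10⁻⁴ × 231.84 = 0.0830198 kg
In lb: 0.0830198 / 0.453592 = 0.183027 lb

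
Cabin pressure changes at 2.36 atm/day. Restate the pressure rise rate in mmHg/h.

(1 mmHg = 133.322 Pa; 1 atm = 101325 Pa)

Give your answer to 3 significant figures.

2.36 atm/day × 101325 Pa/atm ÷ 86400 s/day = 2.76767 Pa/s
2.76767 Pa/s ÷ 133.322 Pa/mmHg × 3600 s/h = 74.7334 mmHg/h

74.7 mmHg/h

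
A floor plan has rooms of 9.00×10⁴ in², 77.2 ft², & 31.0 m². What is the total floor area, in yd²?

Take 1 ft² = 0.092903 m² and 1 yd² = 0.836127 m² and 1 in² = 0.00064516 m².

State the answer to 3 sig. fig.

9.00×10⁴ in² × 0.00064516 = 58.0644 m²
77.2 ft² × 0.092903 = 7.17211 m²
31.0 m² (already m²)
Total: 58.0644 + 7.17211 + 31 = 96.2365 m²
In yd²: 96.2365 / 0.836127 = 115.098 yd²

115 yd²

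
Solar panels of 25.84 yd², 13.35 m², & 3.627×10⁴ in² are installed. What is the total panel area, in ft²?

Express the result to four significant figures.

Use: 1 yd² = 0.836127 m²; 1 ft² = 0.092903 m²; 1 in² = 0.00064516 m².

25.84 yd² × 0.836127 = 21.6055 m²
13.35 m² (already m²)
3.627×10⁴ in² × 0.00064516 = 23.4 m²
Combined: 21.6055 + 13.35 + 23.4 = 58.3555 m²
In ft²: 58.3555 / 0.092903 = 628.134 ft²

628.1 ft²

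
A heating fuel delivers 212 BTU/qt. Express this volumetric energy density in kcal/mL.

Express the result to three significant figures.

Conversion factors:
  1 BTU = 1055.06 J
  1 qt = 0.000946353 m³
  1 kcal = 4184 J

0.0565 kcal/mL

212 BTU/qt × 1055.06 J/BTU ÷ 0.000946353 m³/qt = 2.36352×10⁸ J/m³
2.36352×10⁸ J/m³ ÷ 4184 J/kcal × 10⁻⁶ m³/mL = 0.0564895 kcal/mL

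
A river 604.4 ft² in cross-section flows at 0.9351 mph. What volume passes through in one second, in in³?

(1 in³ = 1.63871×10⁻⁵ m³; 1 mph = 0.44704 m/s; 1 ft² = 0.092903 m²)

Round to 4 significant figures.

0.9351 mph × 0.44704 = 0.418027 m/s
604.4 ft² × 0.092903 = 56.1506 m²
V = v × A × t = 0.418027 m/s × 56.1506 m² × 1 s = 23.4725 m³
23.4725 m³ ÷ (1.63871×10⁻⁵ m³/in³) = 1.43238×10⁶ in³

1.432×10⁶ in³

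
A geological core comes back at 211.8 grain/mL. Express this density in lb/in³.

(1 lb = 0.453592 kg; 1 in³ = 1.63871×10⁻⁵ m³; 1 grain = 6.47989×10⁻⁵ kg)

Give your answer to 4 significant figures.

0.4958 lb/in³

211.8 grain/mL × 6.47989×10⁻⁵ kg/grain ÷ 10⁻⁶ m³/mL = 13724.4 kg/m³
13724.4 kg/m³ ÷ 0.453592 kg/lb × 1.63871×10⁻⁵ m³/in³ = 0.495827 lb/in³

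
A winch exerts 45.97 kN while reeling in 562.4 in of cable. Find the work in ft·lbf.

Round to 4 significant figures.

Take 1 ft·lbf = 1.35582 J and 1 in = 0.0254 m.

45.97 kN × 1000 = 45970 N
562.4 in × 0.0254 = 14.285 m
W = F × d = 45970 N × 14.285 m = 656681 J
656681 J ÷ (1.35582 J/ft·lbf) = 484342 ft·lbf

4.843×10⁵ ft·lbf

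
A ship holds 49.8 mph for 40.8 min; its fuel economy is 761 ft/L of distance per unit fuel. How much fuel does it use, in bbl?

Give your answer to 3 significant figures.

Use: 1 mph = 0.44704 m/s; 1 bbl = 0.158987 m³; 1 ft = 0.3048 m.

1.48 bbl

49.8 mph → 22.2626 m/s
40.8 min → 2448 s
d = v × t = 22.2626 × 2448 = 54498.8 m
761 ft/L → 231953 m/m³
V = d / (distance per unit fuel) = 54498.8 / 231953 = 0.234956 m³
In bbl: 0.234956 / 0.158987 = 1.47783 bbl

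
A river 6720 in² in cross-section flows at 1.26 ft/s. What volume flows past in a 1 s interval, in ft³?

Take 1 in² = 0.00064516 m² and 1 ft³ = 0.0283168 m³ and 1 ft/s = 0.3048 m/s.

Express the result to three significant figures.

58.8 ft³

1.26 ft/s × 0.3048 = 0.384048 m/s
6720 in² × 0.00064516 = 4.33548 m²
V = v × A × t = 0.384048 m/s × 4.33548 m² × 1 s = 1.66503 m³
1.66503 m³ ÷ (0.0283168 m³/ft³) = 58.8001 ft³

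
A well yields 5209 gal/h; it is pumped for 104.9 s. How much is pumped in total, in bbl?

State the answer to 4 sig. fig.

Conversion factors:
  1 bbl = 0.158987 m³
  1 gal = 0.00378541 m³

3.614 bbl

5209 gal/h → 0.00547728 m³/s
V = Q × t = 0.00547728 × 104.9 = 0.574567 m³
In bbl: 0.574567 / 0.158987 = 3.61392 bbl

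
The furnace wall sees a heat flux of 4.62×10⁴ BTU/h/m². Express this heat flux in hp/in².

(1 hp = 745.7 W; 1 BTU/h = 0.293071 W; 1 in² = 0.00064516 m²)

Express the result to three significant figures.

0.0117 hp/in²

4.62×10⁴ BTU/h/m² × 0.293071 W/BTU/h = 13539.9 W/m²
13539.9 W/m² ÷ 745.7 W/hp × 0.00064516 m²/in² = 0.0117144 hp/in²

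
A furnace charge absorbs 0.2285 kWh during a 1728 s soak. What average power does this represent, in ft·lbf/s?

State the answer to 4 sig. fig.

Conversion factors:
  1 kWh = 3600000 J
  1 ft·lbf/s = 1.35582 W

0.2285 kWh × 3600000 → 822600 J
P = E / t = 822600 J / 1728 s = 476.042 W
476.042 W ÷ (1.35582 W/ft·lbf/s) = 351.11 ft·lbf/s

351.1 ft·lbf/s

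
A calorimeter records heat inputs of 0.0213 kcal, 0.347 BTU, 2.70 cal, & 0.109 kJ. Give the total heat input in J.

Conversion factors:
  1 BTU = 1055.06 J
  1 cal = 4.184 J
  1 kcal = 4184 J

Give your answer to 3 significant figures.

576 J

0.0213 kcal × 4184 = 89.1192 J
0.347 BTU × 1055.06 = 366.106 J
2.70 cal × 4.184 = 11.2968 J
0.109 kJ × 1000 = 109 J
Combined: 89.1192 + 366.106 + 11.2968 + 109 = 575.522 J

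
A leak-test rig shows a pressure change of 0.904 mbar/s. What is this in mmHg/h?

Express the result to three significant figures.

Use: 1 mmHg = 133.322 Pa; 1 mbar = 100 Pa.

0.904 mbar/s × 100 Pa/mbar = 90.4 Pa/s
90.4 Pa/s ÷ 133.322 Pa/mmHg × 3600 s/h = 2441.01 mmHg/h

2440 mmHg/h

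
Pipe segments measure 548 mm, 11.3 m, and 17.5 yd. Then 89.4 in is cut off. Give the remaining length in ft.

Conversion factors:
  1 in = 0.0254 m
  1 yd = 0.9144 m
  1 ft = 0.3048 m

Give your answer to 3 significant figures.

548 mm × 0.001 = 0.548 m
11.3 m (already m)
17.5 yd × 0.9144 = 16.002 m
89.4 in × 0.0254 = 2.27076 m
Sum: 0.548 + 11.3 + 16.002 − 2.27076 = 25.5792 m
In ft: 25.5792 / 0.3048 = 83.9213 ft

83.9 ft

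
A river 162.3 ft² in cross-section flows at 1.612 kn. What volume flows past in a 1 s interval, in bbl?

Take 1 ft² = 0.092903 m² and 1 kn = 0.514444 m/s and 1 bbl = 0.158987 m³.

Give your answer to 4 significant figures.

78.65 bbl

1.612 kn × 0.514444 → 0.829284 m/s
162.3 ft² × 0.092903 → 15.0782 m²
V = v × A × t = 0.829284 m/s × 15.0782 m² × 1 s = 12.5041 m³
12.5041 m³ ÷ (0.158987 m³/bbl) = 78.6486 bbl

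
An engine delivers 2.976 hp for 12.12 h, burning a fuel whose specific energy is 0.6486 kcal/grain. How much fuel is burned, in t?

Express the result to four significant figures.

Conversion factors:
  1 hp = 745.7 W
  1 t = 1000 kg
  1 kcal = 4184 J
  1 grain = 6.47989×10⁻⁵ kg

2.976 hp → 2219.2 W
12.12 h → 43632 s
E = P × t = 2219.2 × 43632 = 9.68281×10⁷ J
0.6486 kcal/grain → 4.18795×10⁷ J/kg
m = E / e_s = 9.68281×10⁷ / 4.18795×10⁷ = 2.31206 kg
In t: 2.31206 / 1000 = 0.00231206 t

0.002312 t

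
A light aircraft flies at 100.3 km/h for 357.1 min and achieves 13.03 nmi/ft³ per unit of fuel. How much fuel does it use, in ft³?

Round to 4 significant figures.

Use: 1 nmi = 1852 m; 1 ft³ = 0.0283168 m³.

100.3 km/h → 27.8611 m/s
357.1 min → 21426 s
d = v × t = 27.8611 × 21426 = 596952 m
13.03 nmi/ft³ → 852199 m/m³
V = d / (distance per unit fuel) = 596952 / 852199 = 0.700484 m³
In ft³: 0.700484 / 0.0283168 = 24.7374 ft³

24.74 ft³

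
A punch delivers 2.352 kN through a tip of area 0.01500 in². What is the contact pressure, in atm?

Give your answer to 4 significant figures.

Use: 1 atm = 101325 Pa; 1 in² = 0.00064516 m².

2399 atm

2.352 kN × 1000 → 2352 N
0.01500 in² × 0.00064516 → 9.6774×10⁻⁶ m²
P = F / A = 2352 N / 9.6774×10⁻⁶ m² = 2.4304×10⁸ Pa
2.4304×10⁸ Pa ÷ (101325 Pa/atm) = 2398.62 atm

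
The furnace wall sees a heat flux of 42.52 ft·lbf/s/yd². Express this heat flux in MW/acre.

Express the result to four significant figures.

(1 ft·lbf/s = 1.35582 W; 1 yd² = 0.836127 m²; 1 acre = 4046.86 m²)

0.2790 MW/acre

42.52 ft·lbf/s/yd² × 1.35582 W/ft·lbf/s ÷ 0.836127 m²/yd² = 68.9482 W/m²
68.9482 W/m² ÷ 1000000 W/MW × 4046.86 m²/acre = 0.279024 MW/acre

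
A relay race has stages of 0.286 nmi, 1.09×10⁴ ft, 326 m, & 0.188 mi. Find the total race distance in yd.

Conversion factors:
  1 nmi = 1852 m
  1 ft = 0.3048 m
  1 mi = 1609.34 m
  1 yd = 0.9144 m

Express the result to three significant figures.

4900 yd

0.286 nmi × 1852 → 529.672 m
1.09×10⁴ ft × 0.3048 → 3322.32 m
326 m (already m)
0.188 mi × 1609.34 → 302.556 m
Total: 529.672 + 3322.32 + 326 + 302.556 = 4480.55 m
In yd: 4480.55 / 0.9144 = 4899.99 yd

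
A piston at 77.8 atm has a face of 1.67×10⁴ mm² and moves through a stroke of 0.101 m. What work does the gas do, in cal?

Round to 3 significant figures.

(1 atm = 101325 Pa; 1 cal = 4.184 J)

3180 cal

77.8 atm → 7.88308×10⁶ Pa
1.67×10⁴ mm² → 0.0167 m²
F = P × A = 7.88308×10⁶ × 0.0167 = 131647 N
W = F × d = 131647 × 0.101 = 13296.3 J
In cal: 13296.3 / 4.184 = 3177.89 cal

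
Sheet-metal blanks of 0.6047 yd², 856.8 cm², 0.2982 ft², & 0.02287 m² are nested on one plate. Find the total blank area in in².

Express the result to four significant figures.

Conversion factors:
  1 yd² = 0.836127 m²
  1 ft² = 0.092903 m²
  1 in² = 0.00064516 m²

0.6047 yd² × 0.836127 = 0.505606 m²
856.8 cm² × 0.0001 = 0.08568 m²
0.2982 ft² × 0.092903 = 0.0277037 m²
0.02287 m² (already m²)
Total: 0.505606 + 0.08568 + 0.0277037 + 0.02287 = 0.64186 m²
In in²: 0.64186 / 0.00064516 = 994.885 in²

994.9 in²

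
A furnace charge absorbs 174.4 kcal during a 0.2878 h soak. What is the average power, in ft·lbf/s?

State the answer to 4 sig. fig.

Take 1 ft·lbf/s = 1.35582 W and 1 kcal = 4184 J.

519.4 ft·lbf/s

174.4 kcal × 4184 → 729690 J
0.2878 h × 3600 → 1036.08 s
P = E / t = 729690 J / 1036.08 s = 704.28 W
704.28 W ÷ (1.35582 W/ft·lbf/s) = 519.449 ft·lbf/s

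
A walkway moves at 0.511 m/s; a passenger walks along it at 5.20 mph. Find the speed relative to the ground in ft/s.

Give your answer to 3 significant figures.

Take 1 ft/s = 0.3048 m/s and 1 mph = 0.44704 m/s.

9.30 ft/s

0.511 m/s (already m/s)
5.20 mph × 0.44704 → 2.32461 m/s
Sum: 0.511 + 2.32461 = 2.83561 m/s
In ft/s: 2.83561 / 0.3048 = 9.30318 ft/s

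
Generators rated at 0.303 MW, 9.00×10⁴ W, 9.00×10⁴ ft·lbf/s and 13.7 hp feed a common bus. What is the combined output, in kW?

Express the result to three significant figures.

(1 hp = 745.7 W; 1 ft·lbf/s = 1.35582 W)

0.303 MW × 1000000 → 303000 W
9.00×10⁴ W (already W)
9.00×10⁴ ft·lbf/s × 1.35582 → 122024 W
13.7 hp × 745.7 → 10216.1 W
Combined: 303000 + 90000 + 122024 + 10216.1 = 525240 W
In kW: 525240 / 1000 = 525.24 kW

525 kW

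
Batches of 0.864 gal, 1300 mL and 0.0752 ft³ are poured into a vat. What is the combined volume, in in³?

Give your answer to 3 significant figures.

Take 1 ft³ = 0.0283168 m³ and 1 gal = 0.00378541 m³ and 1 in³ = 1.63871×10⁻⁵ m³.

409 in³

0.864 gal × 0.00378541 = 0.00327059 m³
1300 mL × 10⁻⁶ = 0.0013 m³
0.0752 ft³ × 0.0283168 = 0.00212942 m³
Sum: 0.00327059 + 0.0013 + 0.00212942 = 0.00670001 m³
In in³: 0.00670001 / 1.63871×10⁻⁵ = 408.859 in³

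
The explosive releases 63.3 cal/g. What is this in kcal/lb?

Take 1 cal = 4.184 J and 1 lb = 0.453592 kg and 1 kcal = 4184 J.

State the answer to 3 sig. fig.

28.7 kcal/lb

63.3 cal/g × 4.184 J/cal ÷ 0.001 kg/g = 264847 J/kg
264847 J/kg ÷ 4184 J/kcal × 0.453592 kg/lb = 28.7124 kcal/lb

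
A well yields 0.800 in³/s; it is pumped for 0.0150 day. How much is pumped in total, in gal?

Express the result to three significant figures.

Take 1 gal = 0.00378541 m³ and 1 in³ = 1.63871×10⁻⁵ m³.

0.800 in³/s → 1.31097×10⁻⁵ m³/s
0.0150 day → 1296 s
V = Q × t = 1.31097×10⁻⁵ × 1296 = 0.0169902 m³
In gal: 0.0169902 / 0.00378541 = 4.48834 gal

4.49 gal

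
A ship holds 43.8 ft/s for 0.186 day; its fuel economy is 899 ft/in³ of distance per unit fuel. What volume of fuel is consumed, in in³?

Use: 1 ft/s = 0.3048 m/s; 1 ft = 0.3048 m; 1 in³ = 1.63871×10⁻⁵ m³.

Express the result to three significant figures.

783 in³

43.8 ft/s → 13.3502 m/s
0.186 day → 16070.4 s
d = v × t = 13.3502 × 16070.4 = 214543 m
899 ft/in³ → 1.67214×10⁷ m/m³
V = d / (distance per unit fuel) = 214543 / 1.67214×10⁷ = 0.0128304 m³
In in³: 0.0128304 / 1.63871×10⁻⁵ = 782.957 in³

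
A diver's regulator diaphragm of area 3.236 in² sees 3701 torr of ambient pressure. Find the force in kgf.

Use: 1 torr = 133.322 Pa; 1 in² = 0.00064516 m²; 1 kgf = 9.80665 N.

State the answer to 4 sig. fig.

3701 torr × 133.322 → 493425 Pa
3.236 in² × 0.00064516 → 0.00208774 m²
F = P × A = 493425 Pa × 0.00208774 m² = 1030.14 N
1030.14 N ÷ (9.80665 N/kgf) = 105.045 kgf

105.0 kgf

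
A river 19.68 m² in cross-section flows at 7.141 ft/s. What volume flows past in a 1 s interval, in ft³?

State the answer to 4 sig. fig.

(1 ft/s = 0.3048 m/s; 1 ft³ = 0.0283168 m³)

1513 ft³

7.141 ft/s × 0.3048 → 2.17658 m/s
V = v × A × t = 2.17658 m/s × 19.68 m² × 1 s = 42.8351 m³
42.8351 m³ ÷ (0.0283168 m³/ft³) = 1512.71 ft³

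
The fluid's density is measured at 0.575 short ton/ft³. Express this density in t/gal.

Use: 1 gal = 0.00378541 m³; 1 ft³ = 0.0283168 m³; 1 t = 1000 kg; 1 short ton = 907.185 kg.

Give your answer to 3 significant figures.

0.0697 t/gal

0.575 short ton/ft³ × 907.185 kg/short ton ÷ 0.0283168 m³/ft³ = 18421.3 kg/m³
18421.3 kg/m³ ÷ 1000 kg/t × 0.00378541 m³/gal = 0.0697322 t/gal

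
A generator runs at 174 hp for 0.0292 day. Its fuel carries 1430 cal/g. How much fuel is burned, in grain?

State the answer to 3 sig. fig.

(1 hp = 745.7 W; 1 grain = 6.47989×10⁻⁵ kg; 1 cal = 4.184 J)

8.44×10⁵ grain

174 hp → 129752 W
0.0292 day → 2522.88 s
E = P × t = 129752 × 2522.88 = 3.27349×10⁸ J
1430 cal/g → 5.98312×10⁶ J/kg
m = E / e_s = 3.27349×10⁸ / 5.98312×10⁶ = 54.7121 kg
In grain: 54.7121 / 6.47989×10⁻⁵ = 844337 grain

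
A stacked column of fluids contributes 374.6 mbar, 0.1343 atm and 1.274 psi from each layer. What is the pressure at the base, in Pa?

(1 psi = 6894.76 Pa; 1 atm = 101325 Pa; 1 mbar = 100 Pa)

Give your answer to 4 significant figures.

5.985×10⁴ Pa

374.6 mbar × 100 = 37460 Pa
0.1343 atm × 101325 = 13607.9 Pa
1.274 psi × 6894.76 = 8783.92 Pa
Total: 37460 + 13607.9 + 8783.92 = 59851.8 Pa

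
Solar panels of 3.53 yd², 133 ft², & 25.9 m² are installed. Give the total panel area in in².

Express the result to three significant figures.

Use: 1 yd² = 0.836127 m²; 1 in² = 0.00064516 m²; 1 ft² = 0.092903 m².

6.39×10⁴ in²

3.53 yd² × 0.836127 → 2.95153 m²
133 ft² × 0.092903 → 12.3561 m²
25.9 m² (already m²)
Combined: 2.95153 + 12.3561 + 25.9 = 41.2076 m²
In in²: 41.2076 / 0.00064516 = 63871.9 in²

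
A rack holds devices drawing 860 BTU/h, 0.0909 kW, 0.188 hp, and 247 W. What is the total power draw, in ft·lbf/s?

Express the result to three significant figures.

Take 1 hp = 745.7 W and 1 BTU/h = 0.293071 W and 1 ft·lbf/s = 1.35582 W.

860 BTU/h × 0.293071 = 252.041 W
0.0909 kW × 1000 = 90.9 W
0.188 hp × 745.7 = 140.192 W
247 W (already W)
Combined: 252.041 + 90.9 + 140.192 + 247 = 730.133 W
In ft·lbf/s: 730.133 / 1.35582 = 538.518 ft·lbf/s

539 ft·lbf/s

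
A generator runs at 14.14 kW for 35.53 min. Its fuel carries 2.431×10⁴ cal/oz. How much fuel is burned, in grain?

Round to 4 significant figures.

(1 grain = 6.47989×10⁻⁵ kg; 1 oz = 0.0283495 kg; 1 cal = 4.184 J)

1.297×10⁵ grain

14.14 kW → 14140 W
35.53 min → 2131.8 s
E = P × t = 14140 × 2131.8 = 3.01437×10⁷ J
2.431×10⁴ cal/oz → 3.58782×10⁶ J/kg
m = E / e_s = 3.01437×10⁷ / 3.58782×10⁶ = 8.40168 kg
In grain: 8.40168 / 6.47989×10⁻⁵ = 129658 grain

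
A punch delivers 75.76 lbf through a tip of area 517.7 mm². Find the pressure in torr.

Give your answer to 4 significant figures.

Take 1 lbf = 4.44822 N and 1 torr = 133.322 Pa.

75.76 lbf × 4.44822 → 336.997 N
517.7 mm² × 10⁻⁶ → 5.177×10⁻⁴ m²
P = F / A = 336.997 N / 5.177×10⁻⁴ m² = 650950 Pa
650950 Pa ÷ (133.322 Pa/torr) = 4882.54 torr

4883 torr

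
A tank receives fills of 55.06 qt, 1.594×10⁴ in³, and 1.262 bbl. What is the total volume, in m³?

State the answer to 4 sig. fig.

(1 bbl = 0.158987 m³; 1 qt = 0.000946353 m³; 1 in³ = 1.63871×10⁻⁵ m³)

55.06 qt × 0.000946353 → 0.0521062 m³
1.594×10⁴ in³ × 1.63871×10⁻⁵ → 0.26121 m³
1.262 bbl × 0.158987 → 0.200642 m³
Total: 0.0521062 + 0.26121 + 0.200642 = 0.513958 m³

0.5140 m³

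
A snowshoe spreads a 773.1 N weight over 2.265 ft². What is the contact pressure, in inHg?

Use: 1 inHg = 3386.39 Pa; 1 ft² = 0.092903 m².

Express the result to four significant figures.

1.085 inHg

2.265 ft² × 0.092903 = 0.210425 m²
P = F / A = 773.1 N / 0.210425 m² = 3673.99 Pa
3673.99 Pa ÷ (3386.39 Pa/inHg) = 1.08493 inHg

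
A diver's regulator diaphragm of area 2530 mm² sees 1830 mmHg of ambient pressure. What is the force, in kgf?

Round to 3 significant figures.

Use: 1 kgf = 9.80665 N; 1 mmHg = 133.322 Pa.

62.9 kgf

1830 mmHg × 133.322 → 243979 Pa
2530 mm² × 10⁻⁶ → 0.00253 m²
F = P × A = 243979 Pa × 0.00253 m² = 617.267 N
617.267 N ÷ (9.80665 N/kgf) = 62.9437 kgf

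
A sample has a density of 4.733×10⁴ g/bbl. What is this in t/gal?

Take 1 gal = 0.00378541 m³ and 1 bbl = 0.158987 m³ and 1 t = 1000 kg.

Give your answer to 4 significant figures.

0.001127 t/gal

4.733×10⁴ g/bbl × 0.001 kg/g ÷ 0.158987 m³/bbl = 297.697 kg/m³
297.697 kg/m³ ÷ 1000 kg/t × 0.00378541 m³/gal = 0.00112691 t/gal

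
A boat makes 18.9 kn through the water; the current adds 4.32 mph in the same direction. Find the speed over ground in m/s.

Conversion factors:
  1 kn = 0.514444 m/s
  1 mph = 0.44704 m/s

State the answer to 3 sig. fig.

18.9 kn × 0.514444 = 9.72299 m/s
4.32 mph × 0.44704 = 1.93121 m/s
Combined: 9.72299 + 1.93121 = 11.6542 m/s

11.7 m/s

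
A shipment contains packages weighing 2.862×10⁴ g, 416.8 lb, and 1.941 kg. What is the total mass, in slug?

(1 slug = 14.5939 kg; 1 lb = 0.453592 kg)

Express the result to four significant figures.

2.862×10⁴ g × 0.001 = 28.62 kg
416.8 lb × 0.453592 = 189.057 kg
1.941 kg (already kg)
Sum: 28.62 + 189.057 + 1.941 = 219.618 kg
In slug: 219.618 / 14.5939 = 15.0486 slug

15.05 slug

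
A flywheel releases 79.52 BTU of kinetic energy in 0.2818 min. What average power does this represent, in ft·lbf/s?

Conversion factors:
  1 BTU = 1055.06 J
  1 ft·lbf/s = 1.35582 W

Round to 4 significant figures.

79.52 BTU × 1055.06 = 83898.4 J
0.2818 min × 60 = 16.908 s
P = E / t = 83898.4 J / 16.908 s = 4962.05 W
4962.05 W ÷ (1.35582 W/ft·lbf/s) = 3659.81 ft·lbf/s

3660 ft·lbf/s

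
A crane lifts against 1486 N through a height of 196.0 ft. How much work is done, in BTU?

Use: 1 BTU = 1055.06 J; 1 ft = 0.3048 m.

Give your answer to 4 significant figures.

84.14 BTU

196.0 ft × 0.3048 = 59.7408 m
W = F × d = 1486 N × 59.7408 m = 88774.8 J
88774.8 J ÷ (1055.06 J/BTU) = 84.1419 BTU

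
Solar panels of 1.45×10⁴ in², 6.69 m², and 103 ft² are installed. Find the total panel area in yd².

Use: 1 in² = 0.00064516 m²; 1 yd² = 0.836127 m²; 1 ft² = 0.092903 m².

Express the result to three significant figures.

1.45×10⁴ in² × 0.00064516 = 9.35482 m²
6.69 m² (already m²)
103 ft² × 0.092903 = 9.56901 m²
Sum: 9.35482 + 6.69 + 9.56901 = 25.6138 m²
In yd²: 25.6138 / 0.836127 = 30.6339 yd²

30.6 yd²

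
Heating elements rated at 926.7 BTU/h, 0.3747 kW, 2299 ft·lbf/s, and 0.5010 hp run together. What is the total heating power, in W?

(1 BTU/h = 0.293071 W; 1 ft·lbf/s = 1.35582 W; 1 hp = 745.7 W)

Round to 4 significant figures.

4137 W

926.7 BTU/h × 0.293071 = 271.589 W
0.3747 kW × 1000 = 374.7 W
2299 ft·lbf/s × 1.35582 = 3117.03 W
0.5010 hp × 745.7 = 373.596 W
Combined: 271.589 + 374.7 + 3117.03 + 373.596 = 4136.92 W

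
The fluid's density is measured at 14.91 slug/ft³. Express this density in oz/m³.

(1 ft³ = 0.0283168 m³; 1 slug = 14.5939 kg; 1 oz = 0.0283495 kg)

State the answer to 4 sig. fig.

14.91 slug/ft³ × 14.5939 kg/slug ÷ 0.0283168 m³/ft³ = 7684.31 kg/m³
7684.31 kg/m³ ÷ 0.0283495 kg/oz = 271056 oz/m³

2.711×10⁵ oz/m³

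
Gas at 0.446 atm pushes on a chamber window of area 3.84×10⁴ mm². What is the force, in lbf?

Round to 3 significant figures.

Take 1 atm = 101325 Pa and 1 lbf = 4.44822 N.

0.446 atm × 101325 = 45191 Pa
3.84×10⁴ mm² × 10⁻⁶ = 0.0384 m²
F = P × A = 45191 Pa × 0.0384 m² = 1735.33 N
1735.33 N ÷ (4.44822 N/lbf) = 390.118 lbf

390 lbf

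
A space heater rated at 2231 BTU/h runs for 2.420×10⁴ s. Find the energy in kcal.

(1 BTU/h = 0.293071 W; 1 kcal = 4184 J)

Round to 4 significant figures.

2231 BTU/h × 0.293071 = 653.841 W
E = P × t = 653.841 W × 24200 s = 1.5823×10⁷ J
1.5823×10⁷ J ÷ (4184 J/kcal) = 3781.79 kcal

3782 kcal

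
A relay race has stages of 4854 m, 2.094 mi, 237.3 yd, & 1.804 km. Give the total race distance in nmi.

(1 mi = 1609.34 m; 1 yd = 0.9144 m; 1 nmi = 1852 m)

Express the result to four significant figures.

4854 m (already m)
2.094 mi × 1609.34 → 3369.96 m
237.3 yd × 0.9144 → 216.987 m
1.804 km × 1000 → 1804 m
Combined: 4854 + 3369.96 + 216.987 + 1804 = 10244.9 m
In nmi: 10244.9 / 1852 = 5.5318 nmi

5.532 nmi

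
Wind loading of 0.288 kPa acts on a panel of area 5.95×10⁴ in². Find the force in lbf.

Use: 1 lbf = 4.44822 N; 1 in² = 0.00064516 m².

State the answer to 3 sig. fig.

2490 lbf

0.288 kPa × 1000 = 288 Pa
5.95×10⁴ in² × 0.00064516 = 38.387 m²
F = P × A = 288 Pa × 38.387 m² = 11055.5 N
11055.5 N ÷ (4.44822 N/lbf) = 2485.38 lbf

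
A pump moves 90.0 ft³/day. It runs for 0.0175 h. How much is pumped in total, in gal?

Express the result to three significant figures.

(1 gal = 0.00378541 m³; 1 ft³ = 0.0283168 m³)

0.491 gal

90.0 ft³/day → 2.94967×10⁻⁵ m³/s
0.0175 h → 63 s
V = Q × t = 2.94967×10⁻⁵ × 63 = 0.00185829 m³
In gal: 0.00185829 / 0.00378541 = 0.490909 gal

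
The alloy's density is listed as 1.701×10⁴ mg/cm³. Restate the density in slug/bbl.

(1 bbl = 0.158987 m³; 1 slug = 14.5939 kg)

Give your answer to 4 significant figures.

185.3 slug/bbl

1.701×10⁴ mg/cm³ × 10⁻⁶ kg/mg ÷ 10⁻⁶ m³/cm³ = 17010 kg/m³
17010 kg/m³ ÷ 14.5939 kg/slug × 0.158987 m³/bbl = 185.308 slug/bbl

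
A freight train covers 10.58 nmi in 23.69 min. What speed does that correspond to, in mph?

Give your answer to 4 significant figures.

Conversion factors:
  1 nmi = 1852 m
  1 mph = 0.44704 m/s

30.84 mph

10.58 nmi × 1852 = 19594.2 m
23.69 min × 60 = 1421.4 s
v = d / t = 19594.2 m / 1421.4 s = 13.7851 m/s
13.7851 m/s ÷ (0.44704 m/s/mph) = 30.8364 mph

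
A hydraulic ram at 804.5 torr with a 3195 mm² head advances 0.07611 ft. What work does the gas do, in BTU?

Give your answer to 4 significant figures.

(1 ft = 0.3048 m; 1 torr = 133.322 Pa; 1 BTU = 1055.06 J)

804.5 torr → 107258 Pa
3195 mm² → 0.003195 m²
F = P × A = 107258 × 0.003195 = 342.689 N
0.07611 ft → 0.0231983 m
W = F × d = 342.689 × 0.0231983 = 7.9498 J
In BTU: 7.9498 / 1055.06 = 0.00753493 BTU

0.007535 BTU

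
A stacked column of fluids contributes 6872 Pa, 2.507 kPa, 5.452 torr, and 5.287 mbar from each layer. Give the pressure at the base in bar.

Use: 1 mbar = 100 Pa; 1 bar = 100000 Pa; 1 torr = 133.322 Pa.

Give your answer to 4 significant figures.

6872 Pa (already Pa)
2.507 kPa × 1000 = 2507 Pa
5.452 torr × 133.322 = 726.872 Pa
5.287 mbar × 100 = 528.7 Pa
Total: 6872 + 2507 + 726.872 + 528.7 = 10634.6 Pa
In bar: 10634.6 / 100000 = 0.106346 bar

0.1063 bar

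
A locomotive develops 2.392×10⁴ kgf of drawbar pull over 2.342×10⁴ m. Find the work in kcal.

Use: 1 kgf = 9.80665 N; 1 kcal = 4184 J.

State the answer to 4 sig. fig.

1.313×10⁶ kcal

2.392×10⁴ kgf × 9.80665 → 234575 N
W = F × d = 234575 N × 23420 m = 5.49375×10⁹ J
5.49375×10⁹ J ÷ (4184 J/kcal) = 1.31304×10⁶ kcal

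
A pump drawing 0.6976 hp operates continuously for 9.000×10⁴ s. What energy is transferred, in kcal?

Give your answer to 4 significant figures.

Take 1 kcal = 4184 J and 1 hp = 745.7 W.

0.6976 hp × 745.7 = 520.2 W
E = P × t = 520.2 W × 90000 s = 4.6818×10⁷ J
4.6818×10⁷ J ÷ (4184 J/kcal) = 11189.8 kcal

1.119×10⁴ kcal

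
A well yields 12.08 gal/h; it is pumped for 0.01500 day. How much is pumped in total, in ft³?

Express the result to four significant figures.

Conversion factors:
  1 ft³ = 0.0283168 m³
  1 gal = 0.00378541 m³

12.08 gal/h → 1.27022×10⁻⁵ m³/s
0.01500 day → 1296 s
V = Q × t = 1.27022×10⁻⁵ × 1296 = 0.0164621 m³
In ft³: 0.0164621 / 0.0283168 = 0.581355 ft³

0.5814 ft³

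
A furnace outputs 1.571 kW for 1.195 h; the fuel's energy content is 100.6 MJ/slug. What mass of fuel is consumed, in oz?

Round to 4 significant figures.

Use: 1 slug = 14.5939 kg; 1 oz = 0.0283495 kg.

34.58 oz

1.571 kW → 1571 W
1.195 h → 4302 s
E = P × t = 1571 × 4302 = 6.75844×10⁶ J
100.6 MJ/slug → 6.89329×10⁶ J/kg
m = E / e_s = 6.75844×10⁶ / 6.89329×10⁶ = 0.980437 kg
In oz: 0.980437 / 0.0283495 = 34.5839 oz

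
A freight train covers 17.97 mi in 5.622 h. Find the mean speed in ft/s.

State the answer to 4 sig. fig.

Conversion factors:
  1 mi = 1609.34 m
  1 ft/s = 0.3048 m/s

17.97 mi × 1609.34 → 28919.8 m
5.622 h × 3600 → 20239.2 s
v = d / t = 28919.8 m / 20239.2 s = 1.4289 m/s
1.4289 m/s ÷ (0.3048 m/s/ft/s) = 4.68799 ft/s

4.688 ft/s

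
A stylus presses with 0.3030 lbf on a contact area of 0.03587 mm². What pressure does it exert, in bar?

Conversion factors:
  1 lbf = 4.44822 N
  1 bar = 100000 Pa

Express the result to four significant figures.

375.7 bar

0.3030 lbf × 4.44822 → 1.34781 N
0.03587 mm² × 10⁻⁶ → 3.587×10⁻⁸ m²
P = F / A = 1.34781 N / 3.587×10⁻⁸ m² = 3.75749×10⁷ Pa
3.75749×10⁷ Pa ÷ (100000 Pa/bar) = 375.749 bar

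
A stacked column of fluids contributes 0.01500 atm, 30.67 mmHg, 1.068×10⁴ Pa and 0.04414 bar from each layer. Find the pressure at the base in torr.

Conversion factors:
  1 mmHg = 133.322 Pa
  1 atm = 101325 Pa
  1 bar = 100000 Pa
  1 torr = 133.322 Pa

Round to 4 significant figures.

0.01500 atm × 101325 → 1519.88 Pa
30.67 mmHg × 133.322 → 4088.99 Pa
1.068×10⁴ Pa (already Pa)
0.04414 bar × 100000 → 4414 Pa
Total: 1519.88 + 4088.99 + 10680 + 4414 = 20702.9 Pa
In torr: 20702.9 / 133.322 = 155.285 torr

155.3 torr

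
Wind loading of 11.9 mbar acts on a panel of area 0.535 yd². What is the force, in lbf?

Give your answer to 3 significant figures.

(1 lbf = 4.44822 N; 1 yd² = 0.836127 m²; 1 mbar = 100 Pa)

11.9 mbar × 100 → 1190 Pa
0.535 yd² × 0.836127 → 0.447328 m²
F = P × A = 1190 Pa × 0.447328 m² = 532.32 N
532.32 N ÷ (4.44822 N/lbf) = 119.67 lbf

120 lbf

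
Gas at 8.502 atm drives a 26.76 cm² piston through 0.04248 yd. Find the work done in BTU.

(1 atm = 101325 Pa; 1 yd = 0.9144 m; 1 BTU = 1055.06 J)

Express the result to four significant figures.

0.08487 BTU

8.502 atm → 861465 Pa
26.76 cm² → 0.002676 m²
F = P × A = 861465 × 0.002676 = 2305.28 N
0.04248 yd → 0.0388437 m
W = F × d = 2305.28 × 0.0388437 = 89.5456 J
In BTU: 89.5456 / 1055.06 = 0.0848725 BTU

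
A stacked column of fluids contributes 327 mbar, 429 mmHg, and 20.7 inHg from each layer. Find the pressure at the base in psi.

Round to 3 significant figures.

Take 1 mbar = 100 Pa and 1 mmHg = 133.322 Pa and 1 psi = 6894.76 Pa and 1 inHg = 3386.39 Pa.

327 mbar × 100 = 32700 Pa
429 mmHg × 133.322 = 57195.1 Pa
20.7 inHg × 3386.39 = 70098.3 Pa
Combined: 32700 + 57195.1 + 70098.3 = 159993 Pa
In psi: 159993 / 6894.76 = 23.205 psi

23.2 psi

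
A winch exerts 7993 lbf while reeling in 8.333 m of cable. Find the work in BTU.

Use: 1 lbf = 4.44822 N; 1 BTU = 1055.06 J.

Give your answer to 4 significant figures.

7993 lbf × 4.44822 = 35554.6 N
W = F × d = 35554.6 N × 8.333 m = 296276 J
296276 J ÷ (1055.06 J/BTU) = 280.814 BTU

280.8 BTU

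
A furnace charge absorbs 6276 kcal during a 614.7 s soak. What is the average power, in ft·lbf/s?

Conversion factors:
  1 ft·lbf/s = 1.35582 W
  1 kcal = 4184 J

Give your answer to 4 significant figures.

3.151×10⁴ ft·lbf/s

6276 kcal × 4184 = 2.62588×10⁷ J
P = E / t = 2.62588×10⁷ J / 614.7 s = 42718.1 W
42718.1 W ÷ (1.35582 W/ft·lbf/s) = 31507.2 ft·lbf/s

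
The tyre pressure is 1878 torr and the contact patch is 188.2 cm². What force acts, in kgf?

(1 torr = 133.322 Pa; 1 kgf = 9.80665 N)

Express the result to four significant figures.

480.5 kgf

1878 torr × 133.322 = 250379 Pa
188.2 cm² × 0.0001 = 0.01882 m²
F = P × A = 250379 Pa × 0.01882 m² = 4712.13 N
4712.13 N ÷ (9.80665 N/kgf) = 480.504 kgf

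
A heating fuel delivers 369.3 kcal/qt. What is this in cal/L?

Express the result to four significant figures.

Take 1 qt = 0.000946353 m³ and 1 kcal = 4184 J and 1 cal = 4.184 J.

3.902×10⁵ cal/L

369.3 kcal/qt × 4184 J/kcal ÷ 0.000946353 m³/qt = 1.63274×10⁹ J/m³
1.63274×10⁹ J/m³ ÷ 4.184 J/cal × 0.001 m³/L = 390234 cal/L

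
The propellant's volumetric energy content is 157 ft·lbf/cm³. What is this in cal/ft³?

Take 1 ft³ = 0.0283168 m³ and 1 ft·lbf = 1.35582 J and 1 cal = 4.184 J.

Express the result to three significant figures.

1.44×10⁶ cal/ft³

157 ft·lbf/cm³ × 1.35582 J/ft·lbf ÷ 10⁻⁶ m³/cm³ = 2.12864×10⁸ J/m³
2.12864×10⁸ J/m³ ÷ 4.184 J/cal × 0.0283168 m³/ft³ = 1.44064×10⁶ cal/ft³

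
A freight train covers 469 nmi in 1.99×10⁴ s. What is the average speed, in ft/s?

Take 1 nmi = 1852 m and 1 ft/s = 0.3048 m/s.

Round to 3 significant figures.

469 nmi × 1852 = 868588 m
v = d / t = 868588 m / 19900 s = 43.6476 m/s
43.6476 m/s ÷ (0.3048 m/s/ft/s) = 143.201 ft/s

143 ft/s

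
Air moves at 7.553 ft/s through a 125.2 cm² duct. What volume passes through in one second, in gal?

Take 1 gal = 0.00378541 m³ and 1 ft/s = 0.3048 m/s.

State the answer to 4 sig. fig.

7.614 gal

7.553 ft/s × 0.3048 = 2.30215 m/s
125.2 cm² × 0.0001 = 0.01252 m²
V = v × A × t = 2.30215 m/s × 0.01252 m² × 1 s = 0.0288229 m³
0.0288229 m³ ÷ (0.00378541 m³/gal) = 7.61421 gal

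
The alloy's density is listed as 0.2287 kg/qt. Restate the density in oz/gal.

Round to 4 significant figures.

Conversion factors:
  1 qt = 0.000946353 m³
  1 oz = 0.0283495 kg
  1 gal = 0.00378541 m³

32.27 oz/gal

0.2287 kg/qt ÷ 0.000946353 m³/qt = 241.665 kg/m³
241.665 kg/m³ ÷ 0.0283495 kg/oz × 0.00378541 m³/gal = 32.2687 oz/gal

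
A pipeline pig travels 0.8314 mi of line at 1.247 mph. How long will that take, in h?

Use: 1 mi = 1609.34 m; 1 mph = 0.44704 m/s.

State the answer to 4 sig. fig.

0.6667 h

0.8314 mi × 1609.34 → 1338.01 m
1.247 mph × 0.44704 → 0.557459 m/s
t = d / v = 1338.01 m / 0.557459 m/s = 2400.19 s
2400.19 s ÷ (3600 s/h) = 0.666719 h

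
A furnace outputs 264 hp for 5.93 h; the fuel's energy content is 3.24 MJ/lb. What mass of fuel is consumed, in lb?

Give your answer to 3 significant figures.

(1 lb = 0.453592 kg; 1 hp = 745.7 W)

264 hp → 196865 W
5.93 h → 21348 s
E = P × t = 196865 × 21348 = 4.20267×10⁹ J
3.24 MJ/lb → 7.14298×10⁶ J/kg
m = E / e_s = 4.20267×10⁹ / 7.14298×10⁶ = 588.364 kg
In lb: 588.364 / 0.453592 = 1297.12 lb

1300 lb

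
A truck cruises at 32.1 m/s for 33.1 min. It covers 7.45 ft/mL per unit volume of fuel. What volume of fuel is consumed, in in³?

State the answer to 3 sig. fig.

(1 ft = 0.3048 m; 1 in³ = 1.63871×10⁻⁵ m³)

33.1 min → 1986 s
d = v × t = 32.1 × 1986 = 63750.6 m
7.45 ft/mL → 2.27076×10⁶ m/m³
V = d / (distance per unit fuel) = 63750.6 / 2.27076×10⁶ = 0.0280746 m³
In in³: 0.0280746 / 1.63871×10⁻⁵ = 1713.21 in³

1710 in³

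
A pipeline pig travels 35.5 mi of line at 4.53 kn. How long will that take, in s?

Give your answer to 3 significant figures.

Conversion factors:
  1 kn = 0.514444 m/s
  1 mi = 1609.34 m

2.45×10⁴ s

35.5 mi × 1609.34 → 57131.6 m
4.53 kn × 0.514444 → 2.33043 m/s
t = d / v = 57131.6 m / 2.33043 m/s = 24515.5 s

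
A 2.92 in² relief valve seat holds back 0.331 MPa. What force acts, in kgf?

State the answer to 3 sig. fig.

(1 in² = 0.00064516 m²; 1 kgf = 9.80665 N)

63.6 kgf

0.331 MPa × 1000000 → 331000 Pa
2.92 in² × 0.00064516 → 0.00188387 m²
F = P × A = 331000 Pa × 0.00188387 m² = 623.561 N
623.561 N ÷ (9.80665 N/kgf) = 63.5855 kgf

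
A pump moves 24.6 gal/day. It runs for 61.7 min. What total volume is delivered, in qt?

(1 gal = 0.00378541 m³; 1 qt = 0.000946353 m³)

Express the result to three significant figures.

24.6 gal/day → 1.07779×10⁻⁶ m³/s
61.7 min → 3702 s
V = Q × t = 1.07779×10⁻⁶ × 3702 = 0.00398998 m³
In qt: 0.00398998 / 0.000946353 = 4.21616 qt

4.22 qt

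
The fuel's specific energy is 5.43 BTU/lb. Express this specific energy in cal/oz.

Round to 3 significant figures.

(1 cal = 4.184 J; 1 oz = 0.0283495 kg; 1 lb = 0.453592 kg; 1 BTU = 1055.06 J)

5.43 BTU/lb × 1055.06 J/BTU ÷ 0.453592 kg/lb = 12630.2 J/kg
12630.2 J/kg ÷ 4.184 J/cal × 0.0283495 kg/oz = 85.5784 cal/oz

85.6 cal/oz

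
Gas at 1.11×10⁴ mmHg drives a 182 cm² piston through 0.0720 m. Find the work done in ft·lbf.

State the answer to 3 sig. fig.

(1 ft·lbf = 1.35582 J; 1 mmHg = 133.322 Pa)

1430 ft·lbf

1.11×10⁴ mmHg → 1.47987×10⁶ Pa
182 cm² → 0.0182 m²
F = P × A = 1.47987×10⁶ × 0.0182 = 26933.6 N
W = F × d = 26933.6 × 0.072 = 1939.22 J
In ft·lbf: 1939.22 / 1.35582 = 1430.29 ft·lbf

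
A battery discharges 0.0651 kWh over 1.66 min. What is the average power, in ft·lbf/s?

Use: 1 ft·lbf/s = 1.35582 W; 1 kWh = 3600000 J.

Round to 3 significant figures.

1740 ft·lbf/s

0.0651 kWh × 3600000 → 234360 J
1.66 min × 60 → 99.6 s
P = E / t = 234360 J / 99.6 s = 2353.01 W
2353.01 W ÷ (1.35582 W/ft·lbf/s) = 1735.49 ft·lbf/s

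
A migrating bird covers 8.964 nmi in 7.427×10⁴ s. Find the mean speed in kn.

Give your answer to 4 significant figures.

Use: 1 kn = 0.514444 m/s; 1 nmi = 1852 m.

0.4345 kn

8.964 nmi × 1852 = 16601.3 m
v = d / t = 16601.3 m / 74270 s = 0.223526 m/s
0.223526 m/s ÷ (0.514444 m/s/kn) = 0.4345 kn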